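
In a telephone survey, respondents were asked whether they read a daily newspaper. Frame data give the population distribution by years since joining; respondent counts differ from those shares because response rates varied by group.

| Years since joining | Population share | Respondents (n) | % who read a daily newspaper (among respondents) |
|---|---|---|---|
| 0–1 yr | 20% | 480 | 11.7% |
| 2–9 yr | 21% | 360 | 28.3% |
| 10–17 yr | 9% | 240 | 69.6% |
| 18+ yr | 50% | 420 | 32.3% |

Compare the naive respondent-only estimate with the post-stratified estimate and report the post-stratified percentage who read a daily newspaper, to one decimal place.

30.7%

Without adjustment, the pooled respondent share is:
  (480/1500)×11.7 + (360/1500)×28.3 + (240/1500)×69.6 + (420/1500)×32.3 = 30.716%
Post-stratified estimate weights by population shares:
  0.2×11.7 + 0.21×28.3 + 0.09×69.6 + 0.5×32.3 = 30.697%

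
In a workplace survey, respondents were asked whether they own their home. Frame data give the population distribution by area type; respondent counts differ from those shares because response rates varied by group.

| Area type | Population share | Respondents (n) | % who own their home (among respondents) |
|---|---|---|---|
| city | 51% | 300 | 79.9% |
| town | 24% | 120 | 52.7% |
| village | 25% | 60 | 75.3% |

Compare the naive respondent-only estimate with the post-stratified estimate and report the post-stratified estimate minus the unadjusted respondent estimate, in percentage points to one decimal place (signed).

Without adjustment, the pooled respondent share is:
  (300/480)×79.9 + (120/480)×52.7 + (60/480)×75.3 = 72.525%
Post-stratified estimate weights by population shares:
  0.51×79.9 + 0.24×52.7 + 0.25×75.3 = 72.222%
Difference = 72.222 − 72.525 = -0.303 pp.

-0.3 percentage points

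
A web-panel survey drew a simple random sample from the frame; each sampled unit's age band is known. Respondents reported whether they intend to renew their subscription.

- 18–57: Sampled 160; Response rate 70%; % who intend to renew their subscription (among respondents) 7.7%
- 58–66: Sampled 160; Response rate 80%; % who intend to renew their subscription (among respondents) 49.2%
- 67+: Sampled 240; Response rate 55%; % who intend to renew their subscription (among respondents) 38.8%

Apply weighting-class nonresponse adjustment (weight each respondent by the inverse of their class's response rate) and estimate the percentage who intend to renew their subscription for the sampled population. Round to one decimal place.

Each respondent's weight = sampled/responded in their class; summing within a class gives n_sampled, so:
  18–57: 160 × 7.7 = 1232
  58–66: 160 × 49.2 = 7872
  67+: 240 × 38.8 = 9312
Adjusted estimate = 18,416 / 560 = 32.8857 → 32.9%.

32.9%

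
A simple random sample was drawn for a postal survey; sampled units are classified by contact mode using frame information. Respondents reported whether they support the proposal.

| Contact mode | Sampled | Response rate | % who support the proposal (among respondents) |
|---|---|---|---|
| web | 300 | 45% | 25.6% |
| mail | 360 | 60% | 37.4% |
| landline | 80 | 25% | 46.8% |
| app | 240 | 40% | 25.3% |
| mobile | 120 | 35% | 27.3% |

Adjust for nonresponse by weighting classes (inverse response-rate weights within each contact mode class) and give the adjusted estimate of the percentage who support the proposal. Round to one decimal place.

31.1%

With weight = n_sampled/n_responded per class, the weighted class total is n_sampled:
  web: 300 × 25.6 = 7680
  mail: 360 × 37.4 = 13,464
  landline: 80 × 46.8 = 3744
  app: 240 × 25.3 = 6072
  mobile: 120 × 27.3 = 3276
Adjusted estimate = 34,236 / 1,100 = 31.1236 → 31.1%.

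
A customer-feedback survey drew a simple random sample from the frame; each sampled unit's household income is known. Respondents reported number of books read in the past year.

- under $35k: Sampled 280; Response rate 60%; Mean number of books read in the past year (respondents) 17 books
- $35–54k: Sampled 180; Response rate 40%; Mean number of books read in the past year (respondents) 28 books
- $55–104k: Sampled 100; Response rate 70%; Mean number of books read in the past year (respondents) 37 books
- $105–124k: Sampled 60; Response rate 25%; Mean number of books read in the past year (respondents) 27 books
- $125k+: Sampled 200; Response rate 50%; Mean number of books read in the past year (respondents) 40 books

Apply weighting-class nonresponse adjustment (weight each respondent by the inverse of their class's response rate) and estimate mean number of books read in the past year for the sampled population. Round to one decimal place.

28.2

Weighting each respondent by the inverse class response rate inflates each class back to its sampled size, so the class weight is n_sampled:
  under $35k: 280 × 17 = 4760
  $35–54k: 180 × 28 = 5040
  $55–104k: 100 × 37 = 3700
  $105–124k: 60 × 27 = 1620
  $125k+: 200 × 40 = 8000
Adjusted estimate = 23,120 / 820 = 28.1951 → 28.2.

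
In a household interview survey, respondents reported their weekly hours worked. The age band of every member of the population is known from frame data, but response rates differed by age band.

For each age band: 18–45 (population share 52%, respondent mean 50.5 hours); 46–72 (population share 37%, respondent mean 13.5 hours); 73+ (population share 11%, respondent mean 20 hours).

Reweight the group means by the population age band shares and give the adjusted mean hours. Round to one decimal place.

Each cell contributes population-share × respondent value:
  18–45: 0.52 × 50.5 = 26.26
  46–72: 0.37 × 13.5 = 4.995
  73+: 0.11 × 20 = 2.2
Post-stratified estimate = 33.455 → 33.5.

33.5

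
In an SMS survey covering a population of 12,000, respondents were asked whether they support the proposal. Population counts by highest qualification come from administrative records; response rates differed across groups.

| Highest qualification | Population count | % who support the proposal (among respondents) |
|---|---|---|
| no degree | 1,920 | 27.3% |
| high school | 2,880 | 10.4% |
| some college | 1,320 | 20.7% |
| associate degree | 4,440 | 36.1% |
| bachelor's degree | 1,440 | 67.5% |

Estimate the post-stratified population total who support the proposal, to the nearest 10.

3,670

Apply each group's respondent rate to its population count:
  no degree: 1,920 × 27.3% = 524.16
  high school: 2,880 × 10.4% = 299.52
  some college: 1,320 × 20.7% = 273.24
  associate degree: 4,440 × 36.1% = 1602.84
  bachelor's degree: 1,440 × 67.5% = 972
Estimated total = 3671.76 → 3,670.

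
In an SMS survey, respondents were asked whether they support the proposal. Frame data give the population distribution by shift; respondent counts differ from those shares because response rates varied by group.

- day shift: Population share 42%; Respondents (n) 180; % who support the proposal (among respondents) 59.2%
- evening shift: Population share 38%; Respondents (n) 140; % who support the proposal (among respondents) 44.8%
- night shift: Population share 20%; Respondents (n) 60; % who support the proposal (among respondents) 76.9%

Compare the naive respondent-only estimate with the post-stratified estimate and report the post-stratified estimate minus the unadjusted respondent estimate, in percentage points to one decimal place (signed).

Without adjustment, the pooled respondent share is:
  (180/380)×59.2 + (140/380)×44.8 + (60/380)×76.9 = 56.6895%
Post-stratifying to population shares instead:
  0.42×59.2 + 0.38×44.8 + 0.2×76.9 = 57.268%
Difference = 57.268 − 56.6895 = 0.5785 pp.

+0.6 percentage points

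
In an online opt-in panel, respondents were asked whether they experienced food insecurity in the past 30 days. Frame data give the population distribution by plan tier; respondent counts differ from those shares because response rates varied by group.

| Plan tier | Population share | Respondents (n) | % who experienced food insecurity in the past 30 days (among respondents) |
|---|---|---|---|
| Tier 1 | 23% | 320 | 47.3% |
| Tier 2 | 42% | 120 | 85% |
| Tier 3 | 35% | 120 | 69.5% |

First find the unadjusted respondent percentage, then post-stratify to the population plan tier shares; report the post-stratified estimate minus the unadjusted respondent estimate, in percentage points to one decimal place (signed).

Without adjustment, the pooled respondent share is:
  (320/560)×47.3 + (120/560)×85 + (120/560)×69.5 = 60.1357%
Post-stratifying to population shares instead:
  0.23×47.3 + 0.42×85 + 0.35×69.5 = 70.904%
Difference = 70.904 − 60.1357 = 10.7683 pp.

+10.8 percentage points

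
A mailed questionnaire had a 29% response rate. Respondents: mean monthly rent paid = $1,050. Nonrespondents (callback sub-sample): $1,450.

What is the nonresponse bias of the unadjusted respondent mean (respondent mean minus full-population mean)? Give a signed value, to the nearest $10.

-$280

Nonresponse fraction = 1 − 0.29 = 0.71.
Bias = (nonresponse fraction) × (respondent mean − nonrespondent mean)
     = 0.71 × (1050 − 1450) = 0.71 × -400 = -284.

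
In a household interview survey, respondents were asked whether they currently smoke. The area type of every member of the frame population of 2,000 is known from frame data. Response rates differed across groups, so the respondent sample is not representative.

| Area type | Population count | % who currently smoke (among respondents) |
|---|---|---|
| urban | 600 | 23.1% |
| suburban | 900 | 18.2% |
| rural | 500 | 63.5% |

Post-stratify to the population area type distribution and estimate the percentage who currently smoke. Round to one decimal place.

Reweight to the known area type distribution:
  urban: (600/2,000) × 23.1 = 6.93
  suburban: (900/2,000) × 18.2 = 8.19
  rural: (500/2,000) × 63.5 = 15.875
Post-stratified estimate = 30.995 → 31.0%.

31.0%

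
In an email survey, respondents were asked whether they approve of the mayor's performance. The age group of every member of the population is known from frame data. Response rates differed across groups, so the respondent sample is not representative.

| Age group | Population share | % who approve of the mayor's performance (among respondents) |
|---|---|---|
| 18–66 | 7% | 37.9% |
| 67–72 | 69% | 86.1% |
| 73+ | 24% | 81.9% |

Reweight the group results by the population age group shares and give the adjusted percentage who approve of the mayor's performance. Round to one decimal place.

81.7%

Weight each group's respondent value by its population share:
  18–66: 0.07 × 37.9 = 2.653
  67–72: 0.69 × 86.1 = 59.409
  73+: 0.24 × 81.9 = 19.656
Post-stratified estimate = 81.718 → 81.7%.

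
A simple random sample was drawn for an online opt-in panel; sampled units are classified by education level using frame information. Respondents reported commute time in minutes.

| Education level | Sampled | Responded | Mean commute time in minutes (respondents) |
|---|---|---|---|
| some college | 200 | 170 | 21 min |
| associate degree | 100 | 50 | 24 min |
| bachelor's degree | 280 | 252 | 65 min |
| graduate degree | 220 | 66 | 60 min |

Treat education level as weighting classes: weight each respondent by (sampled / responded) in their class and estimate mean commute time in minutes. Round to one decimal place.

Class response rates: some college 170/200 = 85%, associate degree 50/100 = 50%, bachelor's degree 252/280 = 90%, graduate degree 66/220 = 30%.
Weighting each respondent by the inverse class response rate inflates each class back to its sampled size, so the class weight is n_sampled:
  some college: 200 × 21 = 4200
  associate degree: 100 × 24 = 2400
  bachelor's degree: 280 × 65 = 18,200
  graduate degree: 220 × 60 = 13,200
Adjusted estimate = 38,000 / 800 = 47.5 → 47.5.

47.5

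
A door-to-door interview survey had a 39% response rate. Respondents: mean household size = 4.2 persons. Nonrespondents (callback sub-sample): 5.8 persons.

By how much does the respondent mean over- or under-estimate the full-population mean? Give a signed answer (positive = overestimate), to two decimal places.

Nonresponse fraction = 1 − 0.39 = 0.61.
Bias = (nonresponse fraction) × (respondent mean − nonrespondent mean)
     = 0.61 × (4.2 − 5.8) = 0.61 × -1.6 = -0.976.

-0.98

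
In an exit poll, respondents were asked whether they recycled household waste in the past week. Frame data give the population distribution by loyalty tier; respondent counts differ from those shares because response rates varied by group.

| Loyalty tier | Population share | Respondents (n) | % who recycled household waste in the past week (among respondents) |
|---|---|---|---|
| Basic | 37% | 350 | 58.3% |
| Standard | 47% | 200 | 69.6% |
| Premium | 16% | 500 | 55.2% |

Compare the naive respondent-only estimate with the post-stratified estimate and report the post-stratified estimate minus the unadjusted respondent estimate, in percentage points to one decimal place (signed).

+4.1 percentage points

Unadjusted (pooled respondent) estimate weights by respondent counts:
  (350/1050)×58.3 + (200/1050)×69.6 + (500/1050)×55.2 = 58.9762%
Post-stratified estimate weights by population shares:
  0.37×58.3 + 0.47×69.6 + 0.16×55.2 = 63.115%
Difference = 63.115 − 58.9762 = 4.1388 pp.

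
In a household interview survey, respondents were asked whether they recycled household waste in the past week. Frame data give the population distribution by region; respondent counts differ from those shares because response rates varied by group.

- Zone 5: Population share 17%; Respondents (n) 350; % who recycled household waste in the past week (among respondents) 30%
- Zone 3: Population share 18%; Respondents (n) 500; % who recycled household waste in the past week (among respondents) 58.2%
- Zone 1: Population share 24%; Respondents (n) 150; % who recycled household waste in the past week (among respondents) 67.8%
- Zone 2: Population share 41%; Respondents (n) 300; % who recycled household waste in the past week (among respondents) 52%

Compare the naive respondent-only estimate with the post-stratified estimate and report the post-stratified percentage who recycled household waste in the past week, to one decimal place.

53.2%

Naive respondent-only estimate (weights = respondent counts):
  (350/1300)×30 + (500/1300)×58.2 + (150/1300)×67.8 + (300/1300)×52 = 50.2846%
Post-stratified estimate weights by population shares:
  0.17×30 + 0.18×58.2 + 0.24×67.8 + 0.41×52 = 53.168%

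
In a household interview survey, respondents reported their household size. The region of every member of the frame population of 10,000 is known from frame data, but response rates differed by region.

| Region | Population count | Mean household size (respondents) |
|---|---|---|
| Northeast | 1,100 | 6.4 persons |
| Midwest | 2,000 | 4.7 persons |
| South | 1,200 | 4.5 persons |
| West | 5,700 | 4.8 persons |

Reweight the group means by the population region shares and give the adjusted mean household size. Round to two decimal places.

Weight each group's respondent value by its population share:
  Northeast: (1,100/10,000) × 6.4 = 0.704
  Midwest: (2,000/10,000) × 4.7 = 0.94
  South: (1,200/10,000) × 4.5 = 0.54
  West: (5,700/10,000) × 4.8 = 2.736
Post-stratified estimate = 4.92 → 4.92.

4.92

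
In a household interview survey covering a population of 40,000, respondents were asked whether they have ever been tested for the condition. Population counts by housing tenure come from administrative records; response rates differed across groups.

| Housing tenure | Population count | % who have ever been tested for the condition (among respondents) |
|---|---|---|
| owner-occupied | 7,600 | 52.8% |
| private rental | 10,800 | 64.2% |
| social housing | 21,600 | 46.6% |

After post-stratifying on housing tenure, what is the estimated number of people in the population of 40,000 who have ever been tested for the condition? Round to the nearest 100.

21,000

Estimated count per cell = population count × respondent percentage:
  owner-occupied: 7,600 × 52.8% = 4012.8
  private rental: 10,800 × 64.2% = 6933.6
  social housing: 21,600 × 46.6% = 10065.6
Estimated total = 21,012 → 21,000.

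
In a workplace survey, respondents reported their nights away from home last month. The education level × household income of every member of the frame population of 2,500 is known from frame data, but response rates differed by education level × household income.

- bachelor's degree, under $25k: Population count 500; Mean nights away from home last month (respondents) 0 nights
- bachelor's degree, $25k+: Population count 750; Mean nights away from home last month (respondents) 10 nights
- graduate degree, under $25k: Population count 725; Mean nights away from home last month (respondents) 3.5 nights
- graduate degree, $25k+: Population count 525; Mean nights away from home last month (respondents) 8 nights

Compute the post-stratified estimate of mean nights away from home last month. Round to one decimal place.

Reweight to the known education level × household income distribution:
  bachelor's degree, under $25k: (500/2,500) × 0 = 0
  bachelor's degree, $25k+: (750/2,500) × 10 = 3
  graduate degree, under $25k: (725/2,500) × 3.5 = 1.015
  graduate degree, $25k+: (525/2,500) × 8 = 1.68
Post-stratified estimate = 5.695 → 5.7.

5.7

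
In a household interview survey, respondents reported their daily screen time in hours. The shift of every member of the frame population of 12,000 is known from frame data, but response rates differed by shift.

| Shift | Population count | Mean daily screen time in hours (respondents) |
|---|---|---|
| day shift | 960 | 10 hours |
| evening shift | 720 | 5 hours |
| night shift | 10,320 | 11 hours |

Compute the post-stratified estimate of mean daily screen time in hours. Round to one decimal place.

Post-stratification weights by population share, not respondent share:
  day shift: (960/12,000) × 10 = 0.8
  evening shift: (720/12,000) × 5 = 0.3
  night shift: (10,320/12,000) × 11 = 9.46
Post-stratified estimate = 10.56 → 10.6.

10.6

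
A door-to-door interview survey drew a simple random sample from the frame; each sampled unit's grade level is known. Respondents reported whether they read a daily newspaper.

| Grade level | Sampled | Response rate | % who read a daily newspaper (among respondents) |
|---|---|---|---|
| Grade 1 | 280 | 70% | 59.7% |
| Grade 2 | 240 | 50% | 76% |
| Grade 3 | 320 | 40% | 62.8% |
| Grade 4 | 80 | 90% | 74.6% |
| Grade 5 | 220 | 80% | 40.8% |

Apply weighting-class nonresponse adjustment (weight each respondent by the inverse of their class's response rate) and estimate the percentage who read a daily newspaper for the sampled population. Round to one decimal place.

Inverse-response-rate weighting restores each class to its sampled count, so class totals weight by n_sampled:
  Grade 1: 280 × 59.7 = 16,716
  Grade 2: 240 × 76 = 18,240
  Grade 3: 320 × 62.8 = 20,096
  Grade 4: 80 × 74.6 = 5968
  Grade 5: 220 × 40.8 = 8976
Adjusted estimate = 69,996 / 1,140 = 61.4 → 61.4%.

61.4%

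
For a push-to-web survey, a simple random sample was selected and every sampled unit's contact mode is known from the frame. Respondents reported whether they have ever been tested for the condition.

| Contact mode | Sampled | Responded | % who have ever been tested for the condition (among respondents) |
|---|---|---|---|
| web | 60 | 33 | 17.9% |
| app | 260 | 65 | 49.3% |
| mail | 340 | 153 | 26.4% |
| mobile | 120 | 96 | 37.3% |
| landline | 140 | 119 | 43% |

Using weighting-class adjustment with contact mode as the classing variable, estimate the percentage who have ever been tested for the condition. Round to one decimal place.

36.3%

Class response rates: web 33/60 = 55%, app 65/260 = 25%, mail 153/340 = 45%, mobile 96/120 = 80%, landline 119/140 = 85%.
Each respondent's weight = sampled/responded in their class; summing within a class gives n_sampled, so:
  web: 60 × 17.9 = 1074
  app: 260 × 49.3 = 12,818
  mail: 340 × 26.4 = 8976
  mobile: 120 × 37.3 = 4476
  landline: 140 × 43 = 6020
Adjusted estimate = 33,364 / 920 = 36.2652 → 36.3%.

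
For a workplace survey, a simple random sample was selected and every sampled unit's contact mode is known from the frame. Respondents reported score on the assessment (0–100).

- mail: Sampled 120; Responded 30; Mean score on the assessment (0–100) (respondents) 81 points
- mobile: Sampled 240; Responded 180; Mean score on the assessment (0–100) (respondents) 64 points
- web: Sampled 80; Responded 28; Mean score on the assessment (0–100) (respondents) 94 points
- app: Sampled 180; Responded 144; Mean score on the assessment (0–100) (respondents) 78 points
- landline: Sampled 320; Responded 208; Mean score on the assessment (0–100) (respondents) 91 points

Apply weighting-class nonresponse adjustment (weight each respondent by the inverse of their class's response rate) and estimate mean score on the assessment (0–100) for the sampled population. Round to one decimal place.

Class response rates: mail 30/120 = 25%, mobile 180/240 = 75%, web 28/80 = 35%, app 144/180 = 80%, landline 208/320 = 65%.
Each respondent's weight = sampled/responded in their class; summing within a class gives n_sampled, so:
  mail: 120 × 81 = 9720
  mobile: 240 × 64 = 15,360
  web: 80 × 94 = 7520
  app: 180 × 78 = 14,040
  landline: 320 × 91 = 29,120
Adjusted estimate = 75,760 / 940 = 80.5957 → 80.6.

80.6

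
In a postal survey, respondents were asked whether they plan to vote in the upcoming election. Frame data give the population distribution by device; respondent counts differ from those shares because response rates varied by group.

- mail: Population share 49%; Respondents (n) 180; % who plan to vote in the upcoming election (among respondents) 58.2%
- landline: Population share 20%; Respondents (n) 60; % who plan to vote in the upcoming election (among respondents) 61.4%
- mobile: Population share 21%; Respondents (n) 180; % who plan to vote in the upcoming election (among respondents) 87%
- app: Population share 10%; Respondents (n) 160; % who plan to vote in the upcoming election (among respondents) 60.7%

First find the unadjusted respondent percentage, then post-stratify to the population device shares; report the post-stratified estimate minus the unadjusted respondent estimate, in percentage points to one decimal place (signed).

Naive respondent-only estimate (weights = respondent counts):
  (180/580)×58.2 + (60/580)×61.4 + (180/580)×87 + (160/580)×60.7 = 68.1586%
Reweighting by population device shares:
  0.49×58.2 + 0.2×61.4 + 0.21×87 + 0.1×60.7 = 65.138%
Difference = 65.138 − 68.1586 = -3.0206 pp.

-3.0 percentage points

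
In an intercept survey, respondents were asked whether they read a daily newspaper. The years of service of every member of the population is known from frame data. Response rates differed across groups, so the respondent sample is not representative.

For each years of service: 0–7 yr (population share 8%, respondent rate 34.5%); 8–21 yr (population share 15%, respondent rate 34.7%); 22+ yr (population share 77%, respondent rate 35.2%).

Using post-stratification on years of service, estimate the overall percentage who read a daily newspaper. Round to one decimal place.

Reweight to the known years of service distribution:
  0–7 yr: 0.08 × 34.5 = 2.76
  8–21 yr: 0.15 × 34.7 = 5.205
  22+ yr: 0.77 × 35.2 = 27.104
Post-stratified estimate = 35.069 → 35.1%.

35.1%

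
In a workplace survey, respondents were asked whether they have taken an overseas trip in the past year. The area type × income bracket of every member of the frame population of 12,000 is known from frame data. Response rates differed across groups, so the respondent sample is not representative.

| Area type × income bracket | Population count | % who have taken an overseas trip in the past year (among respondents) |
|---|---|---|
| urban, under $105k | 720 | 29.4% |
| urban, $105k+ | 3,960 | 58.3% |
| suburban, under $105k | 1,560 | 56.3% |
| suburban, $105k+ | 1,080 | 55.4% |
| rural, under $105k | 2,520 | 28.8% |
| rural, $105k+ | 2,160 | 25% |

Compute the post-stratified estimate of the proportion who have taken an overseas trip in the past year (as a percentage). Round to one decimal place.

43.9%

Weight each group's respondent value by its population share:
  urban, under $105k: (720/12,000) × 29.4 = 1.764
  urban, $105k+: (3,960/12,000) × 58.3 = 19.239
  suburban, under $105k: (1,560/12,000) × 56.3 = 7.319
  suburban, $105k+: (1,080/12,000) × 55.4 = 4.986
  rural, under $105k: (2,520/12,000) × 28.8 = 6.048
  rural, $105k+: (2,160/12,000) × 25 = 4.5
Post-stratified estimate = 43.856 → 43.9%.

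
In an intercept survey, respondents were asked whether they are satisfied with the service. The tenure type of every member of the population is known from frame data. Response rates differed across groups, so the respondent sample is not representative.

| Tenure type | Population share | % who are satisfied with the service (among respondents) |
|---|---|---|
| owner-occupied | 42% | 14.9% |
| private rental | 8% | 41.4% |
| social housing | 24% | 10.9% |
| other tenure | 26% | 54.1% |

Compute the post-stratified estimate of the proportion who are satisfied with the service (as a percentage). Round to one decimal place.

Post-stratification weights by population share, not respondent share:
  owner-occupied: 0.42 × 14.9 = 6.258
  private rental: 0.08 × 41.4 = 3.312
  social housing: 0.24 × 10.9 = 2.616
  other tenure: 0.26 × 54.1 = 14.066
Post-stratified estimate = 26.252 → 26.3%.

26.3%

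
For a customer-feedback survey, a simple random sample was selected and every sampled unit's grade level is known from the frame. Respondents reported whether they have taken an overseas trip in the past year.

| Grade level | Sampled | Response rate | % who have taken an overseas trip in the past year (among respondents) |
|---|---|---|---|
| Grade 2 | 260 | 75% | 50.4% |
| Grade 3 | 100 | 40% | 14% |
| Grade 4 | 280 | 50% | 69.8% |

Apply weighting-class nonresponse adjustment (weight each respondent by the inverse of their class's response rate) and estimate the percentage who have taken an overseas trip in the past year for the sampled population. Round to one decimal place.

53.2%

Inverse-response-rate weighting restores each class to its sampled count, so class totals weight by n_sampled:
  Grade 2: 260 × 50.4 = 13,104
  Grade 3: 100 × 14 = 1400
  Grade 4: 280 × 69.8 = 19,544
Adjusted estimate = 34,048 / 640 = 53.2 → 53.2%.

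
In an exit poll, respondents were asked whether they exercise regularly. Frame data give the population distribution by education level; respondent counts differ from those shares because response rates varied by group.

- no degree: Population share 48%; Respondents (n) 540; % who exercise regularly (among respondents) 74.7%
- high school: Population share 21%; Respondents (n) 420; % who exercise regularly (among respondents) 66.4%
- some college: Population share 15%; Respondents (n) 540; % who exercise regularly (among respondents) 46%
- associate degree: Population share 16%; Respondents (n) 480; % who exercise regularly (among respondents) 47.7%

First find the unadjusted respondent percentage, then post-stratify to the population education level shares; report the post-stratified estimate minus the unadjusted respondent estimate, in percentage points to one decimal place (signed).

+5.8 percentage points

Unadjusted (pooled respondent) estimate weights by respondent counts:
  (540/1980)×74.7 + (420/1980)×66.4 + (540/1980)×46 + (480/1980)×47.7 = 58.5667%
Post-stratifying to population shares instead:
  0.48×74.7 + 0.21×66.4 + 0.15×46 + 0.16×47.7 = 64.332%
Difference = 64.332 − 58.5667 = 5.7653 pp.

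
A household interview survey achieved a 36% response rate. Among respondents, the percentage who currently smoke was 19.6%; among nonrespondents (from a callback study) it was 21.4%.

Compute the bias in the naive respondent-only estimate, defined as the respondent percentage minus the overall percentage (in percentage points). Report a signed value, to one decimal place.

Nonresponse fraction = 1 − 0.36 = 0.64.
Bias = (nonresponse fraction) × (respondent percentage − nonrespondent percentage)
     = 0.64 × (19.6 − 21.4) = 0.64 × -1.8 = -1.152.

-1.2 percentage points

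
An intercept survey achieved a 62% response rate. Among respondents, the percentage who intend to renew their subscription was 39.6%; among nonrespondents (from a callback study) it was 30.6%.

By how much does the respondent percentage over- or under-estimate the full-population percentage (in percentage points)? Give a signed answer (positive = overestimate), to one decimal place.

Nonresponse fraction = 1 − 0.62 = 0.38.
Bias = (nonresponse fraction) × (respondent percentage − nonrespondent percentage)
     = 0.38 × (39.6 − 30.6) = 0.38 × 9 = 3.42.

+3.4 percentage points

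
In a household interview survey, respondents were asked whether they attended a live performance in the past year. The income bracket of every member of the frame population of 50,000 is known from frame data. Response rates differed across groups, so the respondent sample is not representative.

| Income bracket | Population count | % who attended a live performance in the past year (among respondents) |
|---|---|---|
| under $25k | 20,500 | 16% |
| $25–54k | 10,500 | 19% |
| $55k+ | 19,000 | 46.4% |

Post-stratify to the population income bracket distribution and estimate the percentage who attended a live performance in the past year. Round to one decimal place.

Reweight to the known income bracket distribution:
  under $25k: (20,500/50,000) × 16 = 6.56
  $25–54k: (10,500/50,000) × 19 = 3.99
  $55k+: (19,000/50,000) × 46.4 = 17.632
Post-stratified estimate = 28.182 → 28.2%.

28.2%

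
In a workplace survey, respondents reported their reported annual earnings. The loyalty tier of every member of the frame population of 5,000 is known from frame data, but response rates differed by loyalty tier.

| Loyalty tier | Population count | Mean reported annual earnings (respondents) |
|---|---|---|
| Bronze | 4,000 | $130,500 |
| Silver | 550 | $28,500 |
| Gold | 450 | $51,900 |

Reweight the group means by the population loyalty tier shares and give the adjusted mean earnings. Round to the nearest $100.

Weight each group's respondent value by its population share:
  Bronze: (4,000/5,000) × 130,500 = 104,400
  Silver: (550/5,000) × 28,500 = 3135
  Gold: (450/5,000) × 51,900 = 4671
Post-stratified estimate = 112,206 → $112,200.

$112,200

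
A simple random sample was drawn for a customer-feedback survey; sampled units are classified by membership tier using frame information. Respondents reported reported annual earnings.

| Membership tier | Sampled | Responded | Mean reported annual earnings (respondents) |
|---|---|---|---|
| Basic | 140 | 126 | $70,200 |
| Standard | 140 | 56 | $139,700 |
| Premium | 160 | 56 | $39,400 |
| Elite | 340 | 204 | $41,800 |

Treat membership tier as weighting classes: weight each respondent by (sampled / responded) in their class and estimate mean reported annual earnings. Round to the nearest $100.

$64,000

Response rates by class: Basic 126/140 = 90%, Standard 56/140 = 40%, Premium 56/160 = 35%, Elite 204/340 = 60%.
Inverse-response-rate weighting restores each class to its sampled count, so class totals weight by n_sampled:
  Basic: 140 × 70,200 = 9,828,000
  Standard: 140 × 139,700 = 19,558,000
  Premium: 160 × 39,400 = 6,304,000
  Elite: 340 × 41,800 = 14,212,000
Adjusted estimate = 49,902,000 / 780 = 63976.9 → $64,000.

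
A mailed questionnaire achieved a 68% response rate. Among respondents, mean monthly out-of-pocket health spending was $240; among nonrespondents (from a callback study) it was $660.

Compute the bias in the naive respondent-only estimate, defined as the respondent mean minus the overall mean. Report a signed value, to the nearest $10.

Nonresponse fraction = 1 − 0.68 = 0.32.
Bias = (nonresponse fraction) × (respondent mean − nonrespondent mean)
     = 0.32 × (240 − 660) = 0.32 × -420 = -134.4.

-$130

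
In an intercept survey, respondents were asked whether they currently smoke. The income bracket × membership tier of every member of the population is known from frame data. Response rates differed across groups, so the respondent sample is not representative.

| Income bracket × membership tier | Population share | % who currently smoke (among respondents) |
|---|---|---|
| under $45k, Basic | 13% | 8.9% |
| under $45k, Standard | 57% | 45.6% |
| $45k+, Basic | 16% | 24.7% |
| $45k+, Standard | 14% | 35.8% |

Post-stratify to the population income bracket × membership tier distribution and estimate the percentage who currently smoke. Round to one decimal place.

Reweight to the known income bracket × membership tier distribution:
  under $45k, Basic: 0.13 × 8.9 = 1.157
  under $45k, Standard: 0.57 × 45.6 = 25.992
  $45k+, Basic: 0.16 × 24.7 = 3.952
  $45k+, Standard: 0.14 × 35.8 = 5.012
Post-stratified estimate = 36.113 → 36.1%.

36.1%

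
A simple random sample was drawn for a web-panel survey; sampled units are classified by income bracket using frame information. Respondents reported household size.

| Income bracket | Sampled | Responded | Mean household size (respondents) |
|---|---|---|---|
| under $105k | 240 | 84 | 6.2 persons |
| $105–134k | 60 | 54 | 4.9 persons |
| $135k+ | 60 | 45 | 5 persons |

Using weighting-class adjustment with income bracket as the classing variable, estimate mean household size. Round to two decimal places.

Response rates by class: under $105k 84/240 = 35%, $105–134k 54/60 = 90%, $135k+ 45/60 = 75%.
With weight = n_sampled/n_responded per class, the weighted class total is n_sampled:
  under $105k: 240 × 6.2 = 1488
  $105–134k: 60 × 4.9 = 294
  $135k+: 60 × 5 = 300
Adjusted estimate = 2082 / 360 = 5.78333 → 5.78.

5.78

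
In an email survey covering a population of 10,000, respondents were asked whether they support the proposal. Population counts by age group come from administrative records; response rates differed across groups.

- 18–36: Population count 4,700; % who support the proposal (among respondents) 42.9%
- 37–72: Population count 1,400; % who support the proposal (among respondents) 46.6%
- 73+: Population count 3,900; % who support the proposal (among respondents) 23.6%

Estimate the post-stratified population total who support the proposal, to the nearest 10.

Apply each group's respondent rate to its population count:
  18–36: 4,700 × 42.9% = 2016.3
  37–72: 1,400 × 46.6% = 652.4
  73+: 3,900 × 23.6% = 920.4
Estimated total = 3589.1 → 3,590.

3,590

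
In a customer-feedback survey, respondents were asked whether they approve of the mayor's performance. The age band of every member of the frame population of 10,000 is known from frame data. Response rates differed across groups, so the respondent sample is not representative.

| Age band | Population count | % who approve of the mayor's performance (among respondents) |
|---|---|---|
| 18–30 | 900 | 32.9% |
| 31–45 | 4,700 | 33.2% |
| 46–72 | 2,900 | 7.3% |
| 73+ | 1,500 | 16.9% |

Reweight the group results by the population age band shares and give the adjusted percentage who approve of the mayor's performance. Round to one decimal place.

23.2%

Reweight to the known age band distribution:
  18–30: (900/10,000) × 32.9 = 2.961
  31–45: (4,700/10,000) × 33.2 = 15.604
  46–72: (2,900/10,000) × 7.3 = 2.117
  73+: (1,500/10,000) × 16.9 = 2.535
Post-stratified estimate = 23.217 → 23.2%.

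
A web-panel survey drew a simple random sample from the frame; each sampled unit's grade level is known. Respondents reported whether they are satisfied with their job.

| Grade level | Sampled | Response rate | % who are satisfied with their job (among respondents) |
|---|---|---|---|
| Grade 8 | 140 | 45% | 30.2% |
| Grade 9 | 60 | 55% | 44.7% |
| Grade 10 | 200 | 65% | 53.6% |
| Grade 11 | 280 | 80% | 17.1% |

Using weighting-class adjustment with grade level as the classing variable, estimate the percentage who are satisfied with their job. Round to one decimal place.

33.0%

With weight = n_sampled/n_responded per class, the weighted class total is n_sampled:
  Grade 8: 140 × 30.2 = 4228
  Grade 9: 60 × 44.7 = 2682
  Grade 10: 200 × 53.6 = 10,720
  Grade 11: 280 × 17.1 = 4788
Adjusted estimate = 22,418 / 680 = 32.9676 → 33.0%.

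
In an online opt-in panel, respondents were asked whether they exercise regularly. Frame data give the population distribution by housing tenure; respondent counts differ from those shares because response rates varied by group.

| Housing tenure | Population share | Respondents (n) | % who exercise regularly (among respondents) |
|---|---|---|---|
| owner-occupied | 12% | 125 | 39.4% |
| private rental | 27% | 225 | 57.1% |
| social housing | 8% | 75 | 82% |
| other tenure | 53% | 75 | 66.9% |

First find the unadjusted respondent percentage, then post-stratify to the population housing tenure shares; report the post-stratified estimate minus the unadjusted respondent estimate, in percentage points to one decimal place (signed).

Without adjustment, the pooled respondent share is:
  (125/500)×39.4 + (225/500)×57.1 + (75/500)×82 + (75/500)×66.9 = 57.88%
Post-stratified estimate weights by population shares:
  0.12×39.4 + 0.27×57.1 + 0.08×82 + 0.53×66.9 = 62.162%
Difference = 62.162 − 57.88 = 4.282 pp.

+4.3 percentage points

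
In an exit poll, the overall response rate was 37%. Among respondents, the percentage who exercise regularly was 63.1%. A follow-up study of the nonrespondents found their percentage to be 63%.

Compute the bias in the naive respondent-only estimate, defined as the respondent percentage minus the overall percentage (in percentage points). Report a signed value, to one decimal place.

+0.1 percentage points

Nonresponse fraction = 1 − 0.37 = 0.63.
Bias = (nonresponse fraction) × (respondent percentage − nonrespondent percentage)
     = 0.63 × (63.1 − 63) = 0.63 × 0.1 = 0.063.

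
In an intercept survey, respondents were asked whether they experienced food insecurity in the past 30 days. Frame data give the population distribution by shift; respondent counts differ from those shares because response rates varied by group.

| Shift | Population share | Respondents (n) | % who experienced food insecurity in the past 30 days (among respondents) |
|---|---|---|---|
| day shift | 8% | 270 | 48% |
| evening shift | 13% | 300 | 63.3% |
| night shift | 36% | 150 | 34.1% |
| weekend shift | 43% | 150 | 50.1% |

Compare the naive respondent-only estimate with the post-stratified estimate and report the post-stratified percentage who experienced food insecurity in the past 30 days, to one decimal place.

Unadjusted (pooled respondent) estimate weights by respondent counts:
  (270/870)×48 + (300/870)×63.3 + (150/870)×34.1 + (150/870)×50.1 = 51.2414%
Post-stratifying to population shares instead:
  0.08×48 + 0.13×63.3 + 0.36×34.1 + 0.43×50.1 = 45.888%

45.9%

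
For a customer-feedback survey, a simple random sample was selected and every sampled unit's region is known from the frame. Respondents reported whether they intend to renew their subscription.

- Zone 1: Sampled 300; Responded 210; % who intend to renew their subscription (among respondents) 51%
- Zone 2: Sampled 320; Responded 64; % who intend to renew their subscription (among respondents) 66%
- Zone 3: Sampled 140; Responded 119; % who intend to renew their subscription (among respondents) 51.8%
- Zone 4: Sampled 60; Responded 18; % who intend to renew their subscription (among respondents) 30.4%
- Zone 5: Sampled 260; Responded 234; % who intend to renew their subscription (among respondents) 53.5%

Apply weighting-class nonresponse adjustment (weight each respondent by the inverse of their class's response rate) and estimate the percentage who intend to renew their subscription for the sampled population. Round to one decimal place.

55.0%

Response rates by class: Zone 1 210/300 = 70%, Zone 2 64/320 = 20%, Zone 3 119/140 = 85%, Zone 4 18/60 = 30%, Zone 5 234/260 = 90%.
With weight = n_sampled/n_responded per class, the weighted class total is n_sampled:
  Zone 1: 300 × 51 = 15,300
  Zone 2: 320 × 66 = 21,120
  Zone 3: 140 × 51.8 = 7252
  Zone 4: 60 × 30.4 = 1824
  Zone 5: 260 × 53.5 = 13,910
Adjusted estimate = 59,406 / 1,080 = 55.0056 → 55.0%.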